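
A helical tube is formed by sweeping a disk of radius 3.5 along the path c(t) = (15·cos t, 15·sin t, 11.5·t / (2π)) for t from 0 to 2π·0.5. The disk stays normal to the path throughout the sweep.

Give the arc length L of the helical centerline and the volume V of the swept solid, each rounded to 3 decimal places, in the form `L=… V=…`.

2πR = 2π·15 = 94.247780
per-turn = √(94.247780² + 11.5²) = √(8882.6440 + 132.25) = √9014.8940 = 94.946795
L = 0.5 × 94.946795 = 47.473398
V = π·3.5² × L = 38.484510 × 47.473398 = 1826.990449

L=47.473 V=1826.990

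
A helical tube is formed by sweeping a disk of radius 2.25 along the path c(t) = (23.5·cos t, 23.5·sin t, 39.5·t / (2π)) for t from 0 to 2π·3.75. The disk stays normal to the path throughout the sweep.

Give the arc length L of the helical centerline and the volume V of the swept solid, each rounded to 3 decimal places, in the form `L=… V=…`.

2πR = 2π·23.5 = 147.654855
per-turn = √(147.654855² + 39.5²) = √(21801.9561 + 1560.25) = √23362.2061 = 152.847002
L = 3.75 × 152.847002 = 573.176259
V = π·2.25² × L = 15.904313 × 573.176259 = 9115.974514

L=573.176 V=9115.975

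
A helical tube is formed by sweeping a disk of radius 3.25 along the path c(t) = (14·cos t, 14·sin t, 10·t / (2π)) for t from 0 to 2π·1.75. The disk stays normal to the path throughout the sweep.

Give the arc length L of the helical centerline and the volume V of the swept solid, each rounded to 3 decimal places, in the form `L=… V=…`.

2πR = 2π·14 = 87.964594
per-turn = √(87.964594² + 10²) = √(7737.7699 + 100) = √7837.7699 = 88.531180
L = 1.75 × 88.531180 = 154.929565
V = π·3.25² × L = 33.183072 × 154.929565 = 5141.038979

L=154.930 V=5141.039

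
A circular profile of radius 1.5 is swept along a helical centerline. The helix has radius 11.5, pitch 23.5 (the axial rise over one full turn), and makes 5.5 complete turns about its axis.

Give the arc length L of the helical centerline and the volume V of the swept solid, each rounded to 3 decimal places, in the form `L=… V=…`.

2πR = 2π·11.5 = 72.256631
per-turn = √(72.256631² + 23.5²) = √(5221.0207 + 552.25) = √5773.2707 = 75.982042
L = 5.5 × 75.982042 = 417.901232
V = π·1.5² × L = 7.068583 × 417.901232 = 2953.969739

L=417.901 V=2953.970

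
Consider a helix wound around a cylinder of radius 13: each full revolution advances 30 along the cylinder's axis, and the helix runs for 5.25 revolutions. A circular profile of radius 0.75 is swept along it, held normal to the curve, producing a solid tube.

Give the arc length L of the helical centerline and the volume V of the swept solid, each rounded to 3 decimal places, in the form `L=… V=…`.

2πR = 2π·13 = 81.681409
per-turn = √(81.681409² + 30²) = √(6671.8526 + 900) = √7571.8526 = 87.016393
L = 5.25 × 87.016393 = 456.836061
V = π·0.75² × L = 1.767146 × 456.836061 = 807.295957

L=456.836 V=807.296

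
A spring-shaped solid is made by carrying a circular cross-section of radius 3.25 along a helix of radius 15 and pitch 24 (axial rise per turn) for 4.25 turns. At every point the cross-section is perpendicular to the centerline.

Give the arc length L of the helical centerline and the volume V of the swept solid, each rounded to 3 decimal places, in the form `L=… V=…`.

2πR = 2π·15 = 94.247780
per-turn = √(94.247780² + 24²) = √(8882.6440 + 576) = √9458.6440 = 97.255560
L = 4.25 × 97.255560 = 413.336130
V = π·3.25² × L = 33.183072 × 413.336130 = 13715.762736

L=413.336 V=13715.763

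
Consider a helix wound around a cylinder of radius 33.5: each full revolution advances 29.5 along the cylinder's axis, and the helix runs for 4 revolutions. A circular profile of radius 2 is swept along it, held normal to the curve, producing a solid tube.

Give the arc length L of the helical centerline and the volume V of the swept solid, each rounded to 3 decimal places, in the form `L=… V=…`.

2πR = 2π·33.5 = 210.486708
per-turn = √(210.486708² + 29.5²) = √(44304.6542 + 870.25) = √45174.9042 = 212.543888
L = 4 × 212.543888 = 850.175550
V = π·2² × L = 12.566371 × 850.175550 = 10683.621054

L=850.176 V=10683.621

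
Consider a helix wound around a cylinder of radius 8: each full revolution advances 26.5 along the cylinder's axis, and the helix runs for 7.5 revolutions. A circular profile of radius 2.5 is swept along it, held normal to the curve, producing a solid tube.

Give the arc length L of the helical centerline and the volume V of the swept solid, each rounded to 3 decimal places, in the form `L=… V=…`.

2πR = 2π·8 = 50.265482
per-turn = √(50.265482² + 26.5²) = √(2526.6187 + 702.25) = √3228.8687 = 56.823135
L = 7.5 × 56.823135 = 426.173516
V = π·2.5² × L = 19.634954 × 426.173516 = 8367.897422

L=426.174 V=8367.897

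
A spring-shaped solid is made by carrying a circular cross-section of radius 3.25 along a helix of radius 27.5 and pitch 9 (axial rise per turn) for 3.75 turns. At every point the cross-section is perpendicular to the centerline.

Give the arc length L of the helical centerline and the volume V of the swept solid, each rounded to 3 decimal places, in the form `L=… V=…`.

2πR = 2π·27.5 = 172.787596
per-turn = √(172.787596² + 9²) = √(29855.5533 + 81) = √29936.5533 = 173.021829
L = 3.75 × 173.021829 = 648.831859
V = π·3.25² × L = 33.183072 × 648.831859 = 21530.234548

L=648.832 V=21530.235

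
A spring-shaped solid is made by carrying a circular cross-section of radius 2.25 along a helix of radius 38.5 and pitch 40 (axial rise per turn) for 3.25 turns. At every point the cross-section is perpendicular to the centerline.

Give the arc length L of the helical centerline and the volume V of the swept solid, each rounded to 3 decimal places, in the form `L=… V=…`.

L=796.859 V=12673.498

2πR = 2π·38.5 = 241.902634
per-turn = √(241.902634² + 40²) = √(58516.8845 + 1600) = √60116.8845 = 245.187448
L = 3.25 × 245.187448 = 796.859205
V = π·2.25² × L = 15.904313 × 796.859205 = 12673.498060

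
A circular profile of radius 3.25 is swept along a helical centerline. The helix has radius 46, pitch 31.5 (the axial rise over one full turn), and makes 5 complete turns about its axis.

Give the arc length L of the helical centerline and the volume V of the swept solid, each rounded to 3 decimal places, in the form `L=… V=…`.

2πR = 2π·46 = 289.026524
per-turn = √(289.026524² + 31.5²) = √(83536.3317 + 992.25) = √84528.5817 = 290.737995
L = 5 × 290.737995 = 1453.689974
V = π·3.25² × L = 33.183072 × 1453.689974 = 48237.899668

L=1453.690 V=48237.900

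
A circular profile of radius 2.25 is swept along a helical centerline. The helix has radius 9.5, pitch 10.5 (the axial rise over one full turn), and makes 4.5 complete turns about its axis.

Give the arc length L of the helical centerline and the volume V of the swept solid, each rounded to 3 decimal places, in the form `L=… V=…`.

2πR = 2π·9.5 = 59.690260
per-turn = √(59.690260² + 10.5²) = √(3562.9272 + 110.25) = √3673.1772 = 60.606742
L = 4.5 × 60.606742 = 272.730339
V = π·2.25² × L = 15.904313 × 272.730339 = 4337.588632

L=272.730 V=4337.589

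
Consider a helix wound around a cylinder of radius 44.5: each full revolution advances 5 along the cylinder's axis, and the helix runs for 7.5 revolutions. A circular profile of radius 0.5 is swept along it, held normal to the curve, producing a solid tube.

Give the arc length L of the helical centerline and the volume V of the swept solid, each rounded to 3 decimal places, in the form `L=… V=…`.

L=2097.348 V=1647.254

2πR = 2π·44.5 = 279.601746
per-turn = √(279.601746² + 5²) = √(78177.1365 + 25) = √78202.1365 = 279.646449
L = 7.5 × 279.646449 = 2097.348368
V = π·0.5² × L = 0.785398 × 2097.348368 = 1647.253556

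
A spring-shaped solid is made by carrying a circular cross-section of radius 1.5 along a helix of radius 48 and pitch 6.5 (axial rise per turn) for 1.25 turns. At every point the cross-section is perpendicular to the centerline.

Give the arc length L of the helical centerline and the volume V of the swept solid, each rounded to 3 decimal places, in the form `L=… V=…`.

L=377.079 V=2665.412

2πR = 2π·48 = 301.592895
per-turn = √(301.592895² + 6.5²) = √(90958.2742 + 42.25) = √91000.5242 = 301.662931
L = 1.25 × 301.662931 = 377.078664
V = π·1.5² × L = 7.068583 × 377.078664 = 2665.412013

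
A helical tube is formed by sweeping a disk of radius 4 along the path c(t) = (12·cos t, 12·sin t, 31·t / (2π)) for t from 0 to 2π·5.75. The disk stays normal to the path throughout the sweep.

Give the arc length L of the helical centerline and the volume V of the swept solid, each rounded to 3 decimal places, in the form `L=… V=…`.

L=468.753 V=23562.119

2πR = 2π·12 = 75.398224
per-turn = √(75.398224² + 31²) = √(5684.8921 + 961) = √6645.8921 = 81.522341
L = 5.75 × 81.522341 = 468.753463
V = π·4² × L = 50.265482 × 468.753463 = 23562.118952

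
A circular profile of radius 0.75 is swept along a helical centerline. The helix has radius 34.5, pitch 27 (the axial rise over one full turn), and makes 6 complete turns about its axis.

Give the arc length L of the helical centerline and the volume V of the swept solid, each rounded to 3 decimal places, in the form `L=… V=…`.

L=1310.670 V=2316.144

2πR = 2π·34.5 = 216.769893
per-turn = √(216.769893² + 27²) = √(46989.1866 + 729) = √47718.1866 = 218.444928
L = 6 × 218.444928 = 1310.669568
V = π·0.75² × L = 1.767146 × 1310.669568 = 2316.144311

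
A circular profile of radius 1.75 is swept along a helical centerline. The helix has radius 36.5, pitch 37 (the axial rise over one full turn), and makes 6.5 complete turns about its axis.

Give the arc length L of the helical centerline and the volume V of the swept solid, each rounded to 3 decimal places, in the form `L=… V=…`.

2πR = 2π·36.5 = 229.336264
per-turn = √(229.336264² + 37²) = √(52595.1219 + 1369) = √53964.1219 = 232.301790
L = 6.5 × 232.301790 = 1509.961638
V = π·1.75² × L = 9.621128 × 1509.961638 = 14527.533442

L=1509.962 V=14527.533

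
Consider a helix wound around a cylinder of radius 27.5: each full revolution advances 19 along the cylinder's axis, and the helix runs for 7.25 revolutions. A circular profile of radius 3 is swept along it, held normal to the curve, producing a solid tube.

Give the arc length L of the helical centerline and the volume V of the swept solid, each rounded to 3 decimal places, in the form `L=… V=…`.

2πR = 2π·27.5 = 172.787596
per-turn = √(172.787596² + 19²) = √(29855.5533 + 361) = √30216.5533 = 173.829092
L = 7.25 × 173.829092 = 1260.260919
V = π·3² × L = 28.274334 × 1260.260919 = 35633.037998

L=1260.261 V=35633.038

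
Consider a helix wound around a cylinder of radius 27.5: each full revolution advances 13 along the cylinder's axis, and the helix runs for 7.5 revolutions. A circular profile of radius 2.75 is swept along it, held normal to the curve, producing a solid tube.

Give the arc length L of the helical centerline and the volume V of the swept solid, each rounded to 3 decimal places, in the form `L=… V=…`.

L=1299.570 V=30875.557

2πR = 2π·27.5 = 172.787596
per-turn = √(172.787596² + 13²) = √(29855.5533 + 169) = √30024.5533 = 173.275946
L = 7.5 × 173.275946 = 1299.569592
V = π·2.75² × L = 23.758294 × 1299.569592 = 30875.557010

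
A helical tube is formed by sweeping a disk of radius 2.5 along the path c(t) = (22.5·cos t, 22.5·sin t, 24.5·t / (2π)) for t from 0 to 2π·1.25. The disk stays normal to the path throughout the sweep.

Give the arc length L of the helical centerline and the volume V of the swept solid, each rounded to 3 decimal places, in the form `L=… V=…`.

2πR = 2π·22.5 = 141.371669
per-turn = √(141.371669² + 24.5²) = √(19985.9489 + 600.25) = √20586.1989 = 143.478915
L = 1.25 × 143.478915 = 179.348643
V = π·2.5² × L = 19.634954 × 179.348643 = 3521.502373

L=179.349 V=3521.502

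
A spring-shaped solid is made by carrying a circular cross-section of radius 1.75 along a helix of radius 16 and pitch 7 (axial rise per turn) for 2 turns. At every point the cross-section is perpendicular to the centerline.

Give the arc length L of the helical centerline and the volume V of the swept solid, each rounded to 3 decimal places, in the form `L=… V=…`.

2πR = 2π·16 = 100.530965
per-turn = √(100.530965² + 7²) = √(10106.4749 + 49) = √10155.4749 = 100.774376
L = 2 × 100.774376 = 201.548752
V = π·1.75² × L = 9.621128 × 201.548752 = 1939.126245

L=201.549 V=1939.126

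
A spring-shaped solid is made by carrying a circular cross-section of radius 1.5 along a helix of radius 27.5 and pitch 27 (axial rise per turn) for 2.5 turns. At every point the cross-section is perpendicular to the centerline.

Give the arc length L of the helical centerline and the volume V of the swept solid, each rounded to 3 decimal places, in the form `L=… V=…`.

L=437.211 V=3090.462

2πR = 2π·27.5 = 172.787596
per-turn = √(172.787596² + 27²) = √(29855.5533 + 729) = √30584.5533 = 174.884400
L = 2.5 × 174.884400 = 437.211000
V = π·1.5² × L = 7.068583 × 437.211000 = 3090.462445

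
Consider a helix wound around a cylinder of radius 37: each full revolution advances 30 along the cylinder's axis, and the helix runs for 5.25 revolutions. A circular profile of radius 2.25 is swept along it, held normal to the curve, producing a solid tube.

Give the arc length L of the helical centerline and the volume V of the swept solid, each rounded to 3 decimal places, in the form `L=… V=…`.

L=1230.629 V=19572.309

2πR = 2π·37 = 232.477856
per-turn = √(232.477856² + 30²) = √(54045.9537 + 900) = √54945.9537 = 234.405533
L = 5.25 × 234.405533 = 1230.629046
V = π·2.25² × L = 15.904313 × 1230.629046 = 19572.309299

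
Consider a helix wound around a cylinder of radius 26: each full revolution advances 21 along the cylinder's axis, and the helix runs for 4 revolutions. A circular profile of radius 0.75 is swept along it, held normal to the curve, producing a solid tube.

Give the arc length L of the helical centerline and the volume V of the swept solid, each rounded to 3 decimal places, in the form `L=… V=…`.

L=658.828 V=1164.245

2πR = 2π·26 = 163.362818
per-turn = √(163.362818² + 21²) = √(26687.4103 + 441) = √27128.4103 = 164.707044
L = 4 × 164.707044 = 658.828175
V = π·0.75² × L = 1.767146 × 658.828175 = 1164.245488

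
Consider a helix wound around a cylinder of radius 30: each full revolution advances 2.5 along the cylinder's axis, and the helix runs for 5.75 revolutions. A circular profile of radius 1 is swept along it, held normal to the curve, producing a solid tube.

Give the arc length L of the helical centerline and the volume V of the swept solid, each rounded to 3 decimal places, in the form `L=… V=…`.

2πR = 2π·30 = 188.495559
per-turn = √(188.495559² + 2.5²) = √(35530.5758 + 6.25) = √35536.8258 = 188.512137
L = 5.75 × 188.512137 = 1083.944788
V = π·1² × L = 3.141593 × 1083.944788 = 3405.312984

L=1083.945 V=3405.313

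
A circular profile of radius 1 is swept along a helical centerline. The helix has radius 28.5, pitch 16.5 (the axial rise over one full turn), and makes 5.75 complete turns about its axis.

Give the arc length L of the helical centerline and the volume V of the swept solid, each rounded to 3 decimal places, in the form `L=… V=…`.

L=1034.019 V=3248.466

2πR = 2π·28.5 = 179.070781
per-turn = √(179.070781² + 16.5²) = √(32066.3447 + 272.25) = √32338.5947 = 179.829349
L = 5.75 × 179.829349 = 1034.018756
V = π·1² × L = 3.141593 × 1034.018756 = 3248.465727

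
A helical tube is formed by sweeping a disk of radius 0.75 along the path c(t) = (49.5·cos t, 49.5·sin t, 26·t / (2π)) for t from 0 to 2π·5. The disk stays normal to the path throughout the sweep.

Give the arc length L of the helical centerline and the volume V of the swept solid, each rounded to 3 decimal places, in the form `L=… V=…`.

2πR = 2π·49.5 = 311.017673
per-turn = √(311.017673² + 26²) = √(96731.9927 + 676) = √97407.9927 = 312.102536
L = 5 × 312.102536 = 1560.512678
V = π·0.75² × L = 1.767146 × 1560.512678 = 2757.653530

L=1560.513 V=2757.654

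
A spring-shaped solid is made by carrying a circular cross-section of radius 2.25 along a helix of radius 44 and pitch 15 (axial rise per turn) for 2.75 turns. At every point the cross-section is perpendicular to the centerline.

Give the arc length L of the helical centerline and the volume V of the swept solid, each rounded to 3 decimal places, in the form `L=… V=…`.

2πR = 2π·44 = 276.460154
per-turn = √(276.460154² + 15²) = √(76430.2165 + 225) = √76655.2165 = 276.866785
L = 2.75 × 276.866785 = 761.383658
V = π·2.25² × L = 15.904313 × 761.383658 = 12109.283864

L=761.384 V=12109.284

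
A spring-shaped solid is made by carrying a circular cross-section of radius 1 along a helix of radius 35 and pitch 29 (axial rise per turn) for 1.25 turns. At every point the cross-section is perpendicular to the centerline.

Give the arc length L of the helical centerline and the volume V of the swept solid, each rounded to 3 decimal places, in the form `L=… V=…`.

2πR = 2π·35 = 219.911486
per-turn = √(219.911486² + 29²) = √(48361.0616 + 841) = √49202.0616 = 221.815377
L = 1.25 × 221.815377 = 277.269222
V = π·1² × L = 3.141593 × 277.269222 = 871.066949

L=277.269 V=871.067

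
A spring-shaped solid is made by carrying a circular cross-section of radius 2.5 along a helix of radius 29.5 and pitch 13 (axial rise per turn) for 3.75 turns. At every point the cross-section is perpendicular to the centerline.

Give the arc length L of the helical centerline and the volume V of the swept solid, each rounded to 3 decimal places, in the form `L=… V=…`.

L=696.785 V=13681.338

2πR = 2π·29.5 = 185.353967
per-turn = √(185.353967² + 13²) = √(34356.0929 + 169) = √34525.0929 = 185.809292
L = 3.75 × 185.809292 = 696.784844
V = π·2.5² × L = 19.634954 × 696.784844 = 13681.338424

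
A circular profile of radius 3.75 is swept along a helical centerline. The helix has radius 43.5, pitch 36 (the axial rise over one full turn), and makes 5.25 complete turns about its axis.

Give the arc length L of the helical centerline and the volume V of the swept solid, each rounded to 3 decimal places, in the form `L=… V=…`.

2πR = 2π·43.5 = 273.318561
per-turn = √(273.318561² + 36²) = √(74703.0357 + 1296) = √75999.0357 = 275.679226
L = 5.25 × 275.679226 = 1447.315937
V = π·3.75² × L = 44.178647 × 1447.315937 = 63940.459436

L=1447.316 V=63940.459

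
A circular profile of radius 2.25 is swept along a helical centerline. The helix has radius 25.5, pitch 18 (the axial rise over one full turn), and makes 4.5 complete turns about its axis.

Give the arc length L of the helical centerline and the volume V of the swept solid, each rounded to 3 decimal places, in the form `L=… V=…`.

2πR = 2π·25.5 = 160.221225
per-turn = √(160.221225² + 18²) = √(25670.8410 + 324) = √25994.8410 = 161.229157
L = 4.5 × 161.229157 = 725.531206
V = π·2.25² × L = 15.904313 × 725.531206 = 11539.075256

L=725.531 V=11539.075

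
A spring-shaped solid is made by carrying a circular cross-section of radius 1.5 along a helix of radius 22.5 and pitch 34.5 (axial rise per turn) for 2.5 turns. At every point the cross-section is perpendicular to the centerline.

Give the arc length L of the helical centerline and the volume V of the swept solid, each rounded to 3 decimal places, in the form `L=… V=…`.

2πR = 2π·22.5 = 141.371669
per-turn = √(141.371669² + 34.5²) = √(19985.9489 + 1190.25) = √21176.1989 = 145.520442
L = 2.5 × 145.520442 = 363.801104
V = π·1.5² × L = 7.068583 × 363.801104 = 2571.558470

L=363.801 V=2571.558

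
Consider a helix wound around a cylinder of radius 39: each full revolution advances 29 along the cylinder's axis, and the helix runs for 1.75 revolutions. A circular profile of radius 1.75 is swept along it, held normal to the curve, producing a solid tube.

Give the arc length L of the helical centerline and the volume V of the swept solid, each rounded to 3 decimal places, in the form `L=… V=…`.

2πR = 2π·39 = 245.044227
per-turn = √(245.044227² + 29²) = √(60046.6732 + 841) = √60887.6732 = 246.754277
L = 1.75 × 246.754277 = 431.819985
V = π·1.75² × L = 9.621128 × 431.819985 = 4154.595130

L=431.820 V=4154.595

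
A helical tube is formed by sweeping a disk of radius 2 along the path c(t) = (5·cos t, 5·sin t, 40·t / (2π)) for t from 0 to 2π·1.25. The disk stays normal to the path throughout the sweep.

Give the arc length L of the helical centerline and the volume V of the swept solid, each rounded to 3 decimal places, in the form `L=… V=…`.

L=63.578 V=798.941

2πR = 2π·5 = 31.415927
per-turn = √(31.415927² + 40²) = √(986.9604 + 1600) = √2586.9604 = 50.862171
L = 1.25 × 50.862171 = 63.577714
V = π·2² × L = 12.566371 × 63.577714 = 798.941114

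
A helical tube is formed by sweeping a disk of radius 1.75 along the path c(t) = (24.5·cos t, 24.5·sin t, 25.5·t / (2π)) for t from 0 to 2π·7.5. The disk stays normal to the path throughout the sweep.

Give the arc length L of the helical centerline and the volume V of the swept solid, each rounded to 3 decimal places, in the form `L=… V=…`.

L=1170.268 V=11259.302

2πR = 2π·24.5 = 153.938040
per-turn = √(153.938040² + 25.5²) = √(23696.9202 + 650.25) = √24347.1702 = 156.035798
L = 7.5 × 156.035798 = 1170.268483
V = π·1.75² × L = 9.621128 × 1170.268483 = 11259.302284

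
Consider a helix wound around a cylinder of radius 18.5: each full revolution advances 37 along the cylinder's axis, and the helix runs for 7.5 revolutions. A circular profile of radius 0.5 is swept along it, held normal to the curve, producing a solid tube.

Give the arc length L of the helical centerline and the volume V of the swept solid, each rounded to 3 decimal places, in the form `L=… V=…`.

L=914.892 V=718.555

2πR = 2π·18.5 = 116.238928
per-turn = √(116.238928² + 37²) = √(13511.4884 + 1369) = √14880.4884 = 121.985607
L = 7.5 × 121.985607 = 914.892056
V = π·0.5² × L = 0.785398 × 914.892056 = 718.554540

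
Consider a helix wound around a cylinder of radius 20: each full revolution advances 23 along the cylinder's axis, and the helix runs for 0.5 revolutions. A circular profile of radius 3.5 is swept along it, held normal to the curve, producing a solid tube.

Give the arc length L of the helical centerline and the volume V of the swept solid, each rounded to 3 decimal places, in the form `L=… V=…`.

L=63.876 V=2458.221

2πR = 2π·20 = 125.663706
per-turn = √(125.663706² + 23²) = √(15791.3670 + 529) = √16320.3670 = 127.751192
L = 0.5 × 127.751192 = 63.875596
V = π·3.5² × L = 38.484510 × 63.875596 = 2458.221012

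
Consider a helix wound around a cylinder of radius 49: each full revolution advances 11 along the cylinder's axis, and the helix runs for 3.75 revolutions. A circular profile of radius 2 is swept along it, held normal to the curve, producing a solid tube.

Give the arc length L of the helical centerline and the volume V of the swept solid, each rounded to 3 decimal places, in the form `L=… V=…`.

2πR = 2π·49 = 307.876080
per-turn = √(307.876080² + 11²) = √(94787.6807 + 121) = √94908.6807 = 308.072525
L = 3.75 × 308.072525 = 1155.271969
V = π·2² × L = 12.566371 × 1155.271969 = 14517.575720

L=1155.272 V=14517.576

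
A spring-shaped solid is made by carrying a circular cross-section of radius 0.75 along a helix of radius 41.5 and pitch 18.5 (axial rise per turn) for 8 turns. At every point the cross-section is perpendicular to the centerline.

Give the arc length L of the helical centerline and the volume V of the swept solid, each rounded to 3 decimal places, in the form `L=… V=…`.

2πR = 2π·41.5 = 260.752190
per-turn = √(260.752190² + 18.5²) = √(67991.7047 + 342.25) = √68333.9547 = 261.407641
L = 8 × 261.407641 = 2091.261127
V = π·0.75² × L = 1.767146 × 2091.261127 = 3695.563459

L=2091.261 V=3695.563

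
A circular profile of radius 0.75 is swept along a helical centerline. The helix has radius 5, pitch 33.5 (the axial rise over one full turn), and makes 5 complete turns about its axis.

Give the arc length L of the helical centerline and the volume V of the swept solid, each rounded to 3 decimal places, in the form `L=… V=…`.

2πR = 2π·5 = 31.415927
per-turn = √(31.415927² + 33.5²) = √(986.9604 + 1122.25) = √2109.2104 = 45.926141
L = 5 × 45.926141 = 229.630706
V = π·0.75² × L = 1.767146 × 229.630706 = 405.790953

L=229.631 V=405.791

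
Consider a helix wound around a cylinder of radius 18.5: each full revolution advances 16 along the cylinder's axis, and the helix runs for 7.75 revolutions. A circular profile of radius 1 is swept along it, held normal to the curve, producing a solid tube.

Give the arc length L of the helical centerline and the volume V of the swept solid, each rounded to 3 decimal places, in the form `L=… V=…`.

L=909.346 V=2856.794

2πR = 2π·18.5 = 116.238928
per-turn = √(116.238928² + 16²) = √(13511.4884 + 256) = √13767.4884 = 117.334941
L = 7.75 × 117.334941 = 909.345794
V = π·1² × L = 3.141593 × 909.345794 = 2856.794067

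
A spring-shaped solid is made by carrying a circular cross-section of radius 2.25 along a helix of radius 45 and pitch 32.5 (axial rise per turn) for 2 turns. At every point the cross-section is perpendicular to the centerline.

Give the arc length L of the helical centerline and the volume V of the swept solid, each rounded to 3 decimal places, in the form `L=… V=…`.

L=569.210 V=9052.896

2πR = 2π·45 = 282.743339
per-turn = √(282.743339² + 32.5²) = √(79943.7956 + 1056.25) = √81000.0456 = 284.605070
L = 2 × 284.605070 = 569.210139
V = π·2.25² × L = 15.904313 × 569.210139 = 9052.896108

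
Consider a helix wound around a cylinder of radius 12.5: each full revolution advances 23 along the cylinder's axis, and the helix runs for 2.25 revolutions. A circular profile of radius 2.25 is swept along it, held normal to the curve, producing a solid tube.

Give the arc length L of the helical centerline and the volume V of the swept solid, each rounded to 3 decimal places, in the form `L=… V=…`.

L=184.136 V=2928.558

2πR = 2π·12.5 = 78.539816
per-turn = √(78.539816² + 23²) = √(6168.5028 + 529) = √6697.5028 = 81.838272
L = 2.25 × 81.838272 = 184.136112
V = π·2.25² × L = 15.904313 × 184.136112 = 2928.558322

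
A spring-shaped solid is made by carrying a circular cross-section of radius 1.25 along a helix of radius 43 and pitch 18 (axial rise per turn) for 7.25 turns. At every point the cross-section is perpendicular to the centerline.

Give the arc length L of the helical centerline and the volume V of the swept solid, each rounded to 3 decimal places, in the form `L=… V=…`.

2πR = 2π·43 = 270.176968
per-turn = √(270.176968² + 18²) = √(72995.5942 + 324) = √73319.5942 = 270.775911
L = 7.25 × 270.775911 = 1963.125357
V = π·1.25² × L = 4.908739 × 1963.125357 = 9636.469062

L=1963.125 V=9636.469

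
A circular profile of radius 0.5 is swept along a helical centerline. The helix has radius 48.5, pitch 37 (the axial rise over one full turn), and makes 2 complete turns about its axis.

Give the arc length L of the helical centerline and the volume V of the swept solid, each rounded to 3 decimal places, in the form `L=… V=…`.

2πR = 2π·48.5 = 304.734487
per-turn = √(304.734487² + 37²) = √(92863.1078 + 1369) = √94232.1078 = 306.972487
L = 2 × 306.972487 = 613.944974
V = π·0.5² × L = 0.785398 × 613.944974 = 482.191255

L=613.945 V=482.191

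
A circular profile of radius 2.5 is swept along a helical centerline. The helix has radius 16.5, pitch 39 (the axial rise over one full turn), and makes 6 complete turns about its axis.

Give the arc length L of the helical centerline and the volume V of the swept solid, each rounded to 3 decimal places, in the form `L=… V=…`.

L=664.593 V=13049.255

2πR = 2π·16.5 = 103.672558
per-turn = √(103.672558² + 39²) = √(10747.9992 + 1521) = √12268.9992 = 110.765514
L = 6 × 110.765514 = 664.593087
V = π·2.5² × L = 19.634954 × 664.593087 = 13049.254743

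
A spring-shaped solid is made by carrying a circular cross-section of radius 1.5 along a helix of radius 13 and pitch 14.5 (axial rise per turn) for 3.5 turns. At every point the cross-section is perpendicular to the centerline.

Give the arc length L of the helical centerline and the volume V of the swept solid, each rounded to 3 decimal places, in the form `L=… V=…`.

2πR = 2π·13 = 81.681409
per-turn = √(81.681409² + 14.5²) = √(6671.8526 + 210.25) = √6882.1026 = 82.958439
L = 3.5 × 82.958439 = 290.354536
V = π·1.5² × L = 7.068583 × 290.354536 = 2052.395273

L=290.355 V=2052.395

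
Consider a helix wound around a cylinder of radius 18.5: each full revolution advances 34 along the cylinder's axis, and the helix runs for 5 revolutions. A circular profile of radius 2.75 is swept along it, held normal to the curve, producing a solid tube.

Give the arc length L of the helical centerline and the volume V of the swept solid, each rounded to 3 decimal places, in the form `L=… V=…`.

L=605.547 V=14386.765

2πR = 2π·18.5 = 116.238928
per-turn = √(116.238928² + 34²) = √(13511.4884 + 1156) = √14667.4884 = 121.109407
L = 5 × 121.109407 = 605.547034
V = π·2.75² × L = 23.758294 × 605.547034 = 14386.764737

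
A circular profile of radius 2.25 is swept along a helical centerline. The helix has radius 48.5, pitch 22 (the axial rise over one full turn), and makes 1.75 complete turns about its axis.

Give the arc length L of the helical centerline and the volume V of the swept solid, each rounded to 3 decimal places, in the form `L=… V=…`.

L=534.673 V=8503.611

2πR = 2π·48.5 = 304.734487
per-turn = √(304.734487² + 22²) = √(92863.1078 + 484) = √93347.1078 = 305.527589
L = 1.75 × 305.527589 = 534.673281
V = π·2.25² × L = 15.904313 × 534.673281 = 8503.611115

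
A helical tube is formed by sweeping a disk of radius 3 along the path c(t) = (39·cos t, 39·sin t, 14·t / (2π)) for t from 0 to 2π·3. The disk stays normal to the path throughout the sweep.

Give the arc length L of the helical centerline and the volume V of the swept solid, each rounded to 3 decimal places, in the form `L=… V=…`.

2πR = 2π·39 = 245.044227
per-turn = √(245.044227² + 14²) = √(60046.6732 + 196) = √60242.6732 = 245.443829
L = 3 × 245.443829 = 736.331487
V = π·3² × L = 28.274334 × 736.331487 = 20819.282308

L=736.331 V=20819.282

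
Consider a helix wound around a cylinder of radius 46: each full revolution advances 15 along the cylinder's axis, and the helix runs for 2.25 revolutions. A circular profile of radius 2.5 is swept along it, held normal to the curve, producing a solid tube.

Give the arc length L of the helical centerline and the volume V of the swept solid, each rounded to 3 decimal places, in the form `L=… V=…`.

2πR = 2π·46 = 289.026524
per-turn = √(289.026524² + 15²) = √(83536.3317 + 225) = √83761.3317 = 289.415500
L = 2.25 × 289.415500 = 651.184875
V = π·2.5² × L = 19.634954 × 651.184875 = 12785.985122

L=651.185 V=12785.985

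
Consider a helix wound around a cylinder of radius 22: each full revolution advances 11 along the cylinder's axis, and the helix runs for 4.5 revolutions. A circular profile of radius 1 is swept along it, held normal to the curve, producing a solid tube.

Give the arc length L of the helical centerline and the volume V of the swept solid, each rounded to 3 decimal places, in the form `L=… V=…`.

2πR = 2π·22 = 138.230077
per-turn = √(138.230077² + 11²) = √(19107.5541 + 121) = √19228.5541 = 138.667062
L = 4.5 × 138.667062 = 624.001780
V = π·1² × L = 3.141593 × 624.001780 = 1960.359407

L=624.002 V=1960.359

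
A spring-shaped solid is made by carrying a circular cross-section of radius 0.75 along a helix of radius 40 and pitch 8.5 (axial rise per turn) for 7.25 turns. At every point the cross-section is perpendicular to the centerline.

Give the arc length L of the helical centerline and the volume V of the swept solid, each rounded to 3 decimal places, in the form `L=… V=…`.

2πR = 2π·40 = 251.327412
per-turn = √(251.327412² + 8.5²) = √(63165.4682 + 72.25) = √63237.7182 = 251.471108
L = 7.25 × 251.471108 = 1823.165533
V = π·0.75² × L = 1.767146 × 1823.165533 = 3221.799438

L=1823.166 V=3221.799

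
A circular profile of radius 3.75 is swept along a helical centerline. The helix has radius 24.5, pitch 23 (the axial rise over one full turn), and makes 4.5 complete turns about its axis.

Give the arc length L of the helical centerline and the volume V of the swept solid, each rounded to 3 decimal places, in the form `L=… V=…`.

L=700.411 V=30943.188

2πR = 2π·24.5 = 153.938040
per-turn = √(153.938040² + 23²) = √(23696.9202 + 529) = √24225.9202 = 155.646780
L = 4.5 × 155.646780 = 700.410511
V = π·3.75² × L = 44.178647 × 700.410511 = 30943.188487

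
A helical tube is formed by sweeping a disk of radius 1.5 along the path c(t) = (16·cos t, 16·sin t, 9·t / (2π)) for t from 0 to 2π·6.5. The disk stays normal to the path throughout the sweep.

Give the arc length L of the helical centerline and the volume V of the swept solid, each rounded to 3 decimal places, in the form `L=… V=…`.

2πR = 2π·16 = 100.530965
per-turn = √(100.530965² + 9²) = √(10106.4749 + 81) = √10187.4749 = 100.933022
L = 6.5 × 100.933022 = 656.064642
V = π·1.5² × L = 7.068583 × 656.064642 = 4637.447686

L=656.065 V=4637.448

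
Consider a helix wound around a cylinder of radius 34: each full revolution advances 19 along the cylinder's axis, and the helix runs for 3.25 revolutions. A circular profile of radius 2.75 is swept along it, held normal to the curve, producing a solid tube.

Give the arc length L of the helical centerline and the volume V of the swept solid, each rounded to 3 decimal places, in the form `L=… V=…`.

L=697.033 V=16560.305

2πR = 2π·34 = 213.628300
per-turn = √(213.628300² + 19²) = √(45637.0508 + 361) = √45998.0508 = 214.471562
L = 3.25 × 214.471562 = 697.032575
V = π·2.75² × L = 23.758294 × 697.032575 = 16560.305161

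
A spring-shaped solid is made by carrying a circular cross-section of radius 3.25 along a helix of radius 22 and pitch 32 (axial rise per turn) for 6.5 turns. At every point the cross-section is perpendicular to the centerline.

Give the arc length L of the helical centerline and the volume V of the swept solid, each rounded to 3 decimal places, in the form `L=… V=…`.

L=922.257 V=30603.324

2πR = 2π·22 = 138.230077
per-turn = √(138.230077² + 32²) = √(19107.5541 + 1024) = √20131.5541 = 141.885708
L = 6.5 × 141.885708 = 922.257102
V = π·3.25² × L = 33.183072 × 922.257102 = 30603.324180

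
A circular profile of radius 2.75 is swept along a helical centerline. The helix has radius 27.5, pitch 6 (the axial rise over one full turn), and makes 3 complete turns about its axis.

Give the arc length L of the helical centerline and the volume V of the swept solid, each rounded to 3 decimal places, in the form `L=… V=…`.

L=518.675 V=12322.839

2πR = 2π·27.5 = 172.787596
per-turn = √(172.787596² + 6²) = √(29855.5533 + 36) = √29891.5533 = 172.891739
L = 3 × 172.891739 = 518.675216
V = π·2.75² × L = 23.758294 × 518.675216 = 12322.838505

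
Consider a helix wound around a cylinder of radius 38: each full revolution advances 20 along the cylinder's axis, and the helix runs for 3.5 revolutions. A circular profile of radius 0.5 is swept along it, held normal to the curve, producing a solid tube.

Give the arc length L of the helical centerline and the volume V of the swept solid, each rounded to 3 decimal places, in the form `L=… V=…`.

L=838.590 V=658.627

2πR = 2π·38 = 238.761042
per-turn = √(238.761042² + 20²) = √(57006.8350 + 400) = √57406.8350 = 239.597235
L = 3.5 × 239.597235 = 838.590323
V = π·0.5² × L = 0.785398 × 838.590323 = 658.627299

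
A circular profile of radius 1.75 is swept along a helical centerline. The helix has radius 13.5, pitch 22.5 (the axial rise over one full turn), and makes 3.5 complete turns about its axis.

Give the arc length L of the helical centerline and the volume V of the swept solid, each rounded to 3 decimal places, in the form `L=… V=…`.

L=307.148 V=2955.105

2πR = 2π·13.5 = 84.823002
per-turn = √(84.823002² + 22.5²) = √(7194.9416 + 506.25) = √7701.1916 = 87.756433
L = 3.5 × 87.756433 = 307.147517
V = π·1.75² × L = 9.621128 × 307.147517 = 2955.105423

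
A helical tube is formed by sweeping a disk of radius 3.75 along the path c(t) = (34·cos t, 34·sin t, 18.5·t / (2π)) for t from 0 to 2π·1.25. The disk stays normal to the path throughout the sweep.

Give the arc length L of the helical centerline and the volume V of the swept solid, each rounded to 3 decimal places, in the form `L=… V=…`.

2πR = 2π·34 = 213.628300
per-turn = √(213.628300² + 18.5²) = √(45637.0508 + 342.25) = √45979.3008 = 214.427845
L = 1.25 × 214.427845 = 268.034806
V = π·3.75² × L = 44.178647 × 268.034806 = 11841.415011

L=268.035 V=11841.415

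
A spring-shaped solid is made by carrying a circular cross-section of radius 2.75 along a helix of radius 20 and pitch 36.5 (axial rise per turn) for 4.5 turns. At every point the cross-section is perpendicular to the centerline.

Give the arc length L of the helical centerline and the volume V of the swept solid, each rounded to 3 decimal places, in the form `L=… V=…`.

2πR = 2π·20 = 125.663706
per-turn = √(125.663706² + 36.5²) = √(15791.3670 + 1332.25) = √17123.6170 = 130.857239
L = 4.5 × 130.857239 = 588.857576
V = π·2.75² × L = 23.758294 × 588.857576 = 13990.251681

L=588.858 V=13990.252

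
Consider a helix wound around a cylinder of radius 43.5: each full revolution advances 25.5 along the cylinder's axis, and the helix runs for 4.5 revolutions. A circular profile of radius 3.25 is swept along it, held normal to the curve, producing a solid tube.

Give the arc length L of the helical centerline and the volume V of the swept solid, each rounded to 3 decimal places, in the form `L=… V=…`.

2πR = 2π·43.5 = 273.318561
per-turn = √(273.318561² + 25.5²) = √(74703.0357 + 650.25) = √75353.2857 = 274.505529
L = 4.5 × 274.505529 = 1235.274883
V = π·3.25² × L = 33.183072 × 1235.274883 = 40990.215869

L=1235.275 V=40990.216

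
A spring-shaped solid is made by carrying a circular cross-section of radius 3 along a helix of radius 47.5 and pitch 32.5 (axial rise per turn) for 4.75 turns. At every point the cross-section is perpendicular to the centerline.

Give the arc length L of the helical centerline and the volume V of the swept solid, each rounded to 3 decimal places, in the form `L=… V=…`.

L=1426.024 V=40319.887

2πR = 2π·47.5 = 298.451302
per-turn = √(298.451302² + 32.5²) = √(89073.1797 + 1056.25) = √90129.4297 = 300.215639
L = 4.75 × 300.215639 = 1426.024284
V = π·3² × L = 28.274334 × 1426.024284 = 40319.886725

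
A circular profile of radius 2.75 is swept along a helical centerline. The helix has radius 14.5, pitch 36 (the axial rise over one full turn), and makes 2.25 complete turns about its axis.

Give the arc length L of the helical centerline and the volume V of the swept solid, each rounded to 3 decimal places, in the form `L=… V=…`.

L=220.412 V=5236.614

2πR = 2π·14.5 = 91.106187
per-turn = √(91.106187² + 36²) = √(8300.3373 + 1296) = √9596.3373 = 97.960897
L = 2.25 × 97.960897 = 220.412018
V = π·2.75² × L = 23.758294 × 220.412018 = 5236.613617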